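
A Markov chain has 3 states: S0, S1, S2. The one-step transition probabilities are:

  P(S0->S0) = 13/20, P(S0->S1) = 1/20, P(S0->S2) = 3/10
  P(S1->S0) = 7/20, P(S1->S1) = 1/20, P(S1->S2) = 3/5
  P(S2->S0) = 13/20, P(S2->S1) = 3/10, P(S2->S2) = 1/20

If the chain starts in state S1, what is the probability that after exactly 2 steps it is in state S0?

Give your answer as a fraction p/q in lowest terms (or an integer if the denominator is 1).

Computing P^2 by repeated multiplication:
P^1 =
  S0: [13/20, 1/20, 3/10]
  S1: [7/20, 1/20, 3/5]
  S2: [13/20, 3/10, 1/20]
P^2 =
  S0: [127/200, 1/8, 6/25]
  S1: [127/200, 1/5, 33/200]
  S2: [14/25, 1/16, 151/400]

(P^2)[S1 -> S0] = 127/200

Answer: 127/200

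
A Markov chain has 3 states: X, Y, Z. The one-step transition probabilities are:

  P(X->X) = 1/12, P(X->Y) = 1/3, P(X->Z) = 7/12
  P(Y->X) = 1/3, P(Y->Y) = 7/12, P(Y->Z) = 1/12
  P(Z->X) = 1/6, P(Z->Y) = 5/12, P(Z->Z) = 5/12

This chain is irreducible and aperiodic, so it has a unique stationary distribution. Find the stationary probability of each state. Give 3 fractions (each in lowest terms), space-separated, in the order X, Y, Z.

Answer: 5/22 21/44 13/44

Derivation:
The stationary distribution satisfies pi = pi * P, i.e.:
  pi_X = 1/12*pi_X + 1/3*pi_Y + 1/6*pi_Z
  pi_Y = 1/3*pi_X + 7/12*pi_Y + 5/12*pi_Z
  pi_Z = 7/12*pi_X + 1/12*pi_Y + 5/12*pi_Z
with normalization: pi_X + pi_Y + pi_Z = 1.

Using the first 2 balance equations plus normalization, the linear system A*pi = b is:
  [-11/12, 1/3, 1/6] . pi = 0
  [1/3, -5/12, 5/12] . pi = 0
  [1, 1, 1] . pi = 1

Solving yields:
  pi_X = 5/22
  pi_Y = 21/44
  pi_Z = 13/44

Verification (pi * P):
  5/22*1/12 + 21/44*1/3 + 13/44*1/6 = 5/22 = pi_X  (ok)
  5/22*1/3 + 21/44*7/12 + 13/44*5/12 = 21/44 = pi_Y  (ok)
  5/22*7/12 + 21/44*1/12 + 13/44*5/12 = 13/44 = pi_Z  (ok)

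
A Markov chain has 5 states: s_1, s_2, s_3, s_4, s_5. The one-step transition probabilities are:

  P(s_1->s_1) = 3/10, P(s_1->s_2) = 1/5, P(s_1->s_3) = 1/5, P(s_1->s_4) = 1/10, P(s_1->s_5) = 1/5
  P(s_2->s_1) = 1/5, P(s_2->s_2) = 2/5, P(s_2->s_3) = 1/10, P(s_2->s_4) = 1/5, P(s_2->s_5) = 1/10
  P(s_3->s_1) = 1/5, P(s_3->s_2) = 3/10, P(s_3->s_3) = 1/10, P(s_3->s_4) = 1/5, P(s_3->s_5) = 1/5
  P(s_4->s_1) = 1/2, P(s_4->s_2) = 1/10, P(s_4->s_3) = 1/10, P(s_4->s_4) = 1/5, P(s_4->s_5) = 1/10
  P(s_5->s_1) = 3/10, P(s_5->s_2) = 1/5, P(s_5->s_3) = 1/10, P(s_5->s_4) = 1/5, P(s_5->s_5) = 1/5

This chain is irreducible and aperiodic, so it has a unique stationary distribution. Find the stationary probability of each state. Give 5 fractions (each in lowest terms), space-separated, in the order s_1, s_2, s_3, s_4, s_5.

Answer: 35/118 289/1180 153/1180 201/1180 187/1180

Derivation:
The stationary distribution satisfies pi = pi * P, i.e.:
  pi_s_1 = 3/10*pi_s_1 + 1/5*pi_s_2 + 1/5*pi_s_3 + 1/2*pi_s_4 + 3/10*pi_s_5
  pi_s_2 = 1/5*pi_s_1 + 2/5*pi_s_2 + 3/10*pi_s_3 + 1/10*pi_s_4 + 1/5*pi_s_5
  pi_s_3 = 1/5*pi_s_1 + 1/10*pi_s_2 + 1/10*pi_s_3 + 1/10*pi_s_4 + 1/10*pi_s_5
  pi_s_4 = 1/10*pi_s_1 + 1/5*pi_s_2 + 1/5*pi_s_3 + 1/5*pi_s_4 + 1/5*pi_s_5
  pi_s_5 = 1/5*pi_s_1 + 1/10*pi_s_2 + 1/5*pi_s_3 + 1/10*pi_s_4 + 1/5*pi_s_5
with normalization: pi_s_1 + pi_s_2 + pi_s_3 + pi_s_4 + pi_s_5 = 1.

Using the first 4 balance equations plus normalization, the linear system A*pi = b is:
  [-7/10, 1/5, 1/5, 1/2, 3/10] . pi = 0
  [1/5, -3/5, 3/10, 1/10, 1/5] . pi = 0
  [1/5, 1/10, -9/10, 1/10, 1/10] . pi = 0
  [1/10, 1/5, 1/5, -4/5, 1/5] . pi = 0
  [1, 1, 1, 1, 1] . pi = 1

Solving yields:
  pi_s_1 = 35/118
  pi_s_2 = 289/1180
  pi_s_3 = 153/1180
  pi_s_4 = 201/1180
  pi_s_5 = 187/1180

Verification (pi * P):
  35/118*3/10 + 289/1180*1/5 + 153/1180*1/5 + 201/1180*1/2 + 187/1180*3/10 = 35/118 = pi_s_1  (ok)
  35/118*1/5 + 289/1180*2/5 + 153/1180*3/10 + 201/1180*1/10 + 187/1180*1/5 = 289/1180 = pi_s_2  (ok)
  35/118*1/5 + 289/1180*1/10 + 153/1180*1/10 + 201/1180*1/10 + 187/1180*1/10 = 153/1180 = pi_s_3  (ok)
  35/118*1/10 + 289/1180*1/5 + 153/1180*1/5 + 201/1180*1/5 + 187/1180*1/5 = 201/1180 = pi_s_4  (ok)
  35/118*1/5 + 289/1180*1/10 + 153/1180*1/5 + 201/1180*1/10 + 187/1180*1/5 = 187/1180 = pi_s_5  (ok)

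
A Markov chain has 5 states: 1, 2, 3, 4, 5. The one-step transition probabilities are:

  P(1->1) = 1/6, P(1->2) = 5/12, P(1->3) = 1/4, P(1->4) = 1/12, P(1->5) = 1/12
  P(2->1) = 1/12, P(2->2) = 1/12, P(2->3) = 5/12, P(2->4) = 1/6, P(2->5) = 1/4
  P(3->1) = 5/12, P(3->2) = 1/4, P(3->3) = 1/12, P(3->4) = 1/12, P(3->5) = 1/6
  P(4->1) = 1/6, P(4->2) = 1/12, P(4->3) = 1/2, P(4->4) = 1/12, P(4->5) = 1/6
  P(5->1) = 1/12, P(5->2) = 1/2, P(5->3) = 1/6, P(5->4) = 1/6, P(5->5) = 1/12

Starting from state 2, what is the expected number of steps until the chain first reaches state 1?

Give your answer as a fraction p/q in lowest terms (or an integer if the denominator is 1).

Answer: 680/129

Derivation:
Let h_i = expected steps to first reach 1 from state i.
Boundary: h_1 = 0.
First-step equations for the other states:
  h_2 = 1 + 1/12*h_1 + 1/12*h_2 + 5/12*h_3 + 1/6*h_4 + 1/4*h_5
  h_3 = 1 + 5/12*h_1 + 1/4*h_2 + 1/12*h_3 + 1/12*h_4 + 1/6*h_5
  h_4 = 1 + 1/6*h_1 + 1/12*h_2 + 1/2*h_3 + 1/12*h_4 + 1/6*h_5
  h_5 = 1 + 1/12*h_1 + 1/2*h_2 + 1/6*h_3 + 1/6*h_4 + 1/12*h_5

Substituting h_1 = 0 and rearranging gives the linear system (I - Q) h = 1:
  [11/12, -5/12, -1/6, -1/4] . (h_2, h_3, h_4, h_5) = 1
  [-1/4, 11/12, -1/12, -1/6] . (h_2, h_3, h_4, h_5) = 1
  [-1/12, -1/2, 11/12, -1/6] . (h_2, h_3, h_4, h_5) = 1
  [-1/2, -1/6, -1/6, 11/12] . (h_2, h_3, h_4, h_5) = 1

Solving yields:
  h_2 = 680/129
  h_3 = 512/129
  h_4 = 204/43
  h_5 = 716/129

Starting state is 2, so the expected hitting time is h_2 = 680/129.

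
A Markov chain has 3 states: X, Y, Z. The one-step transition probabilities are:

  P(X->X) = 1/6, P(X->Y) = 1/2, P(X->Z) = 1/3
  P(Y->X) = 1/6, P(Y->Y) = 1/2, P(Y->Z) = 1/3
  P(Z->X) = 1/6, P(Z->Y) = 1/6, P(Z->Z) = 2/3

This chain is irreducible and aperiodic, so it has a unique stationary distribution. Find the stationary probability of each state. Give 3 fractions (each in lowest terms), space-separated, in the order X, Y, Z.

Answer: 1/6 1/3 1/2

Derivation:
The stationary distribution satisfies pi = pi * P, i.e.:
  pi_X = 1/6*pi_X + 1/6*pi_Y + 1/6*pi_Z
  pi_Y = 1/2*pi_X + 1/2*pi_Y + 1/6*pi_Z
  pi_Z = 1/3*pi_X + 1/3*pi_Y + 2/3*pi_Z
with normalization: pi_X + pi_Y + pi_Z = 1.

Using the first 2 balance equations plus normalization, the linear system A*pi = b is:
  [-5/6, 1/6, 1/6] . pi = 0
  [1/2, -1/2, 1/6] . pi = 0
  [1, 1, 1] . pi = 1

Solving yields:
  pi_X = 1/6
  pi_Y = 1/3
  pi_Z = 1/2

Verification (pi * P):
  1/6*1/6 + 1/3*1/6 + 1/2*1/6 = 1/6 = pi_X  (ok)
  1/6*1/2 + 1/3*1/2 + 1/2*1/6 = 1/3 = pi_Y  (ok)
  1/6*1/3 + 1/3*1/3 + 1/2*2/3 = 1/2 = pi_Z  (ok)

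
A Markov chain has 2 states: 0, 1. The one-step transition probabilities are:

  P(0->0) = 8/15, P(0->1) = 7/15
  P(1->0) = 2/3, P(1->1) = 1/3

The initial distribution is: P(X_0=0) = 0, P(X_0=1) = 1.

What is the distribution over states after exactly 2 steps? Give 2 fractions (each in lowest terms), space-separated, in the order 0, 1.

Propagating the distribution step by step (d_{t+1} = d_t * P):
d_0 = (0=0, 1=1)
  d_1[0] = 0*8/15 + 1*2/3 = 2/3
  d_1[1] = 0*7/15 + 1*1/3 = 1/3
d_1 = (0=2/3, 1=1/3)
  d_2[0] = 2/3*8/15 + 1/3*2/3 = 26/45
  d_2[1] = 2/3*7/15 + 1/3*1/3 = 19/45
d_2 = (0=26/45, 1=19/45)

Answer: 26/45 19/45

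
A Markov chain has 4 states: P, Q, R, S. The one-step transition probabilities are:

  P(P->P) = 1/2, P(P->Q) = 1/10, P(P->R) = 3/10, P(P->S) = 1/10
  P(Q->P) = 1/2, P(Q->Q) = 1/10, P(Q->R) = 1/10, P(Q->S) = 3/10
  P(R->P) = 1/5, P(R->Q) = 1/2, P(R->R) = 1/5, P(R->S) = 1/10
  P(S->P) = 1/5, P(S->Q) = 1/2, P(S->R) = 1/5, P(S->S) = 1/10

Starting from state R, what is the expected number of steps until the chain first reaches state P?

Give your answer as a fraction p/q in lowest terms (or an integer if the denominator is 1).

Answer: 140/43

Derivation:
Let h_i = expected steps to first reach P from state i.
Boundary: h_P = 0.
First-step equations for the other states:
  h_Q = 1 + 1/2*h_P + 1/10*h_Q + 1/10*h_R + 3/10*h_S
  h_R = 1 + 1/5*h_P + 1/2*h_Q + 1/5*h_R + 1/10*h_S
  h_S = 1 + 1/5*h_P + 1/2*h_Q + 1/5*h_R + 1/10*h_S

Substituting h_P = 0 and rearranging gives the linear system (I - Q) h = 1:
  [9/10, -1/10, -3/10] . (h_Q, h_R, h_S) = 1
  [-1/2, 4/5, -1/10] . (h_Q, h_R, h_S) = 1
  [-1/2, -1/5, 9/10] . (h_Q, h_R, h_S) = 1

Solving yields:
  h_Q = 110/43
  h_R = 140/43
  h_S = 140/43

Starting state is R, so the expected hitting time is h_R = 140/43.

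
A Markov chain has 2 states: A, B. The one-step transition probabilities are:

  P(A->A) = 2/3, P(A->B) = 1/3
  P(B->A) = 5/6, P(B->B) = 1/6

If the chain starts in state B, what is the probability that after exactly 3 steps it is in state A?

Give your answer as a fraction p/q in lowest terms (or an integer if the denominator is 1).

Computing P^3 by repeated multiplication:
P^1 =
  A: [2/3, 1/3]
  B: [5/6, 1/6]
P^2 =
  A: [13/18, 5/18]
  B: [25/36, 11/36]
P^3 =
  A: [77/108, 31/108]
  B: [155/216, 61/216]

(P^3)[B -> A] = 155/216

Answer: 155/216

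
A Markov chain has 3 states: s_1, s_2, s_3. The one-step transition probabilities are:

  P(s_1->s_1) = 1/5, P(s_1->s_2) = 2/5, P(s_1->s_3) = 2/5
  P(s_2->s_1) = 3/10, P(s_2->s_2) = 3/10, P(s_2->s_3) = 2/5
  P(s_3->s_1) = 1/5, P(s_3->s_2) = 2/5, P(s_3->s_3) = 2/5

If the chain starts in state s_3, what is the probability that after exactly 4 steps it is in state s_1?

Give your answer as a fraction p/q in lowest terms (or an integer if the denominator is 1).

Computing P^4 by repeated multiplication:
P^1 =
  s_1: [1/5, 2/5, 2/5]
  s_2: [3/10, 3/10, 2/5]
  s_3: [1/5, 2/5, 2/5]
P^2 =
  s_1: [6/25, 9/25, 2/5]
  s_2: [23/100, 37/100, 2/5]
  s_3: [6/25, 9/25, 2/5]
P^3 =
  s_1: [59/250, 91/250, 2/5]
  s_2: [237/1000, 363/1000, 2/5]
  s_3: [59/250, 91/250, 2/5]
P^4 =
  s_1: [591/2500, 909/2500, 2/5]
  s_2: [2363/10000, 3637/10000, 2/5]
  s_3: [591/2500, 909/2500, 2/5]

(P^4)[s_3 -> s_1] = 591/2500

Answer: 591/2500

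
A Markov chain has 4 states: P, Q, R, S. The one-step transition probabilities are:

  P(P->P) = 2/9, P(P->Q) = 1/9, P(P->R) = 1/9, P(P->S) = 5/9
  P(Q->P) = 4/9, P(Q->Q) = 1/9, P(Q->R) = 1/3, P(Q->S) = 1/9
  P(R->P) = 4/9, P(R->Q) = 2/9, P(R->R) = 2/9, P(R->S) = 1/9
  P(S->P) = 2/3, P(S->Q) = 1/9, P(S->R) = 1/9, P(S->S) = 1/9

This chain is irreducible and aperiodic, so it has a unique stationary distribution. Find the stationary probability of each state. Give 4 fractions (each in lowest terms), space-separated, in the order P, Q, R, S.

The stationary distribution satisfies pi = pi * P, i.e.:
  pi_P = 2/9*pi_P + 4/9*pi_Q + 4/9*pi_R + 2/3*pi_S
  pi_Q = 1/9*pi_P + 1/9*pi_Q + 2/9*pi_R + 1/9*pi_S
  pi_R = 1/9*pi_P + 1/3*pi_Q + 2/9*pi_R + 1/9*pi_S
  pi_S = 5/9*pi_P + 1/9*pi_Q + 1/9*pi_R + 1/9*pi_S
with normalization: pi_P + pi_Q + pi_R + pi_S = 1.

Using the first 3 balance equations plus normalization, the linear system A*pi = b is:
  [-7/9, 4/9, 4/9, 2/3] . pi = 0
  [1/9, -8/9, 2/9, 1/9] . pi = 0
  [1/9, 1/3, -7/9, 1/9] . pi = 0
  [1, 1, 1, 1] . pi = 1

Solving yields:
  pi_P = 38/91
  pi_Q = 9/70
  pi_R = 11/70
  pi_S = 27/91

Verification (pi * P):
  38/91*2/9 + 9/70*4/9 + 11/70*4/9 + 27/91*2/3 = 38/91 = pi_P  (ok)
  38/91*1/9 + 9/70*1/9 + 11/70*2/9 + 27/91*1/9 = 9/70 = pi_Q  (ok)
  38/91*1/9 + 9/70*1/3 + 11/70*2/9 + 27/91*1/9 = 11/70 = pi_R  (ok)
  38/91*5/9 + 9/70*1/9 + 11/70*1/9 + 27/91*1/9 = 27/91 = pi_S  (ok)

Answer: 38/91 9/70 11/70 27/91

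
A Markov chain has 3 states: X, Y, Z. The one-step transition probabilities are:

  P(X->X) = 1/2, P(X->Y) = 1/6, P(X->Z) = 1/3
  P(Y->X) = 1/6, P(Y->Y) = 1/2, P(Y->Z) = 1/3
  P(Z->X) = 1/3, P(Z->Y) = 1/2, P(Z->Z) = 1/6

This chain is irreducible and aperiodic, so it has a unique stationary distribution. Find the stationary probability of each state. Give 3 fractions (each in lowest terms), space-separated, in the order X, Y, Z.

The stationary distribution satisfies pi = pi * P, i.e.:
  pi_X = 1/2*pi_X + 1/6*pi_Y + 1/3*pi_Z
  pi_Y = 1/6*pi_X + 1/2*pi_Y + 1/2*pi_Z
  pi_Z = 1/3*pi_X + 1/3*pi_Y + 1/6*pi_Z
with normalization: pi_X + pi_Y + pi_Z = 1.

Using the first 2 balance equations plus normalization, the linear system A*pi = b is:
  [-1/2, 1/6, 1/3] . pi = 0
  [1/6, -1/2, 1/2] . pi = 0
  [1, 1, 1] . pi = 1

Solving yields:
  pi_X = 9/28
  pi_Y = 11/28
  pi_Z = 2/7

Verification (pi * P):
  9/28*1/2 + 11/28*1/6 + 2/7*1/3 = 9/28 = pi_X  (ok)
  9/28*1/6 + 11/28*1/2 + 2/7*1/2 = 11/28 = pi_Y  (ok)
  9/28*1/3 + 11/28*1/3 + 2/7*1/6 = 2/7 = pi_Z  (ok)

Answer: 9/28 11/28 2/7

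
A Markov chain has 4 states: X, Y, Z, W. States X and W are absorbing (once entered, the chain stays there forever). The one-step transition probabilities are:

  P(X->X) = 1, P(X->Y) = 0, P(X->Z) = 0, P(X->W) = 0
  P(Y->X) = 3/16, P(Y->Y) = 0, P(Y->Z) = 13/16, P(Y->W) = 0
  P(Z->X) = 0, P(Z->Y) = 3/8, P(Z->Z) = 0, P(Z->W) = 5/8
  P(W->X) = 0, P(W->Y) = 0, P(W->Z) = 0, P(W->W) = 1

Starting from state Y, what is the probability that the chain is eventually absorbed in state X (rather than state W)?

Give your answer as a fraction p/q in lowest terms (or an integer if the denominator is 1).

Answer: 24/89

Derivation:
Let a_i = P(absorbed in X | start in state i).
Boundary conditions: a_X = 1, a_W = 0.
For each transient state i, a_i = sum_j P(i->j) * a_j:
  a_Y = 3/16*a_X + 0*a_Y + 13/16*a_Z + 0*a_W
  a_Z = 0*a_X + 3/8*a_Y + 0*a_Z + 5/8*a_W

Substituting a_X = 1 and a_W = 0, rearrange to (I - Q) a = r where r[i] = P(i -> X):
  [1, -13/16] . (a_Y, a_Z) = 3/16
  [-3/8, 1] . (a_Y, a_Z) = 0

Solving yields:
  a_Y = 24/89
  a_Z = 9/89

Starting state is Y, so the absorption probability is a_Y = 24/89.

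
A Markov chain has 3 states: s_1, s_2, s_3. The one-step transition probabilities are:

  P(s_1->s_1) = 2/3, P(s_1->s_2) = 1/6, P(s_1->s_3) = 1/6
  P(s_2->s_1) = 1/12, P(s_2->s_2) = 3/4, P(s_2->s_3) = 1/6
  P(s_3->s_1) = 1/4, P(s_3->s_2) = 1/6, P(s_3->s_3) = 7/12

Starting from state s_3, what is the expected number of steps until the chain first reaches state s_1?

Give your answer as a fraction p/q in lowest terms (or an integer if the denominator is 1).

Answer: 60/11

Derivation:
Let h_i = expected steps to first reach s_1 from state i.
Boundary: h_s_1 = 0.
First-step equations for the other states:
  h_s_2 = 1 + 1/12*h_s_1 + 3/4*h_s_2 + 1/6*h_s_3
  h_s_3 = 1 + 1/4*h_s_1 + 1/6*h_s_2 + 7/12*h_s_3

Substituting h_s_1 = 0 and rearranging gives the linear system (I - Q) h = 1:
  [1/4, -1/6] . (h_s_2, h_s_3) = 1
  [-1/6, 5/12] . (h_s_2, h_s_3) = 1

Solving yields:
  h_s_2 = 84/11
  h_s_3 = 60/11

Starting state is s_3, so the expected hitting time is h_s_3 = 60/11.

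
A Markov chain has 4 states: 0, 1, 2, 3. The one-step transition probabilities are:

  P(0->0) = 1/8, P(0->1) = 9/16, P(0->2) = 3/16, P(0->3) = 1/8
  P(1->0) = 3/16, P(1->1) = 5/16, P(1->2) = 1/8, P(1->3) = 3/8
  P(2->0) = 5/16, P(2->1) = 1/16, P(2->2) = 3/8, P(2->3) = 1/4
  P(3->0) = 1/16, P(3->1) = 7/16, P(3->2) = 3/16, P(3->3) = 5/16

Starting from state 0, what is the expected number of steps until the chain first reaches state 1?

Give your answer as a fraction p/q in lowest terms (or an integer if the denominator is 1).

Let h_i = expected steps to first reach 1 from state i.
Boundary: h_1 = 0.
First-step equations for the other states:
  h_0 = 1 + 1/8*h_0 + 9/16*h_1 + 3/16*h_2 + 1/8*h_3
  h_2 = 1 + 5/16*h_0 + 1/16*h_1 + 3/8*h_2 + 1/4*h_3
  h_3 = 1 + 1/16*h_0 + 7/16*h_1 + 3/16*h_2 + 5/16*h_3

Substituting h_1 = 0 and rearranging gives the linear system (I - Q) h = 1:
  [7/8, -3/16, -1/8] . (h_0, h_2, h_3) = 1
  [-5/16, 5/8, -1/4] . (h_0, h_2, h_3) = 1
  [-1/16, -3/16, 11/16] . (h_0, h_2, h_3) = 1

Solving yields:
  h_0 = 2704/1145
  h_2 = 4432/1145
  h_3 = 624/229

Starting state is 0, so the expected hitting time is h_0 = 2704/1145.

Answer: 2704/1145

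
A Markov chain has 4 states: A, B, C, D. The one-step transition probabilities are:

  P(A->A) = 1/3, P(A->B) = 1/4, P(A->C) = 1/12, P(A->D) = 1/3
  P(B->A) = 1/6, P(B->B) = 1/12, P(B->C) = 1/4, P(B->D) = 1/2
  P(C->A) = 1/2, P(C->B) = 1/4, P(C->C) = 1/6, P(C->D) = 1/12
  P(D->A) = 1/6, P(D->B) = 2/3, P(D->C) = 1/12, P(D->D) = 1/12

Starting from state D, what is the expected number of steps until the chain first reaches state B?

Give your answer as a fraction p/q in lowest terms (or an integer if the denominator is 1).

Let h_i = expected steps to first reach B from state i.
Boundary: h_B = 0.
First-step equations for the other states:
  h_A = 1 + 1/3*h_A + 1/4*h_B + 1/12*h_C + 1/3*h_D
  h_C = 1 + 1/2*h_A + 1/4*h_B + 1/6*h_C + 1/12*h_D
  h_D = 1 + 1/6*h_A + 2/3*h_B + 1/12*h_C + 1/12*h_D

Substituting h_B = 0 and rearranging gives the linear system (I - Q) h = 1:
  [2/3, -1/12, -1/3] . (h_A, h_C, h_D) = 1
  [-1/2, 5/6, -1/12] . (h_A, h_C, h_D) = 1
  [-1/6, -1/12, 11/12] . (h_A, h_C, h_D) = 1

Solving yields:
  h_A = 99/35
  h_C = 108/35
  h_D = 66/35

Starting state is D, so the expected hitting time is h_D = 66/35.

Answer: 66/35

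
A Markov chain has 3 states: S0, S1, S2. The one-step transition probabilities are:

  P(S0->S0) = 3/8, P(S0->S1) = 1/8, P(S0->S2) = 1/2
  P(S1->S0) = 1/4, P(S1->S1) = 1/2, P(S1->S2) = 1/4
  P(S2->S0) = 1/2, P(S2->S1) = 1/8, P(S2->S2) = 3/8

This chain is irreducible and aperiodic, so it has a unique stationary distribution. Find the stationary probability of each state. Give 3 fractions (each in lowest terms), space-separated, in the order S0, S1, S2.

Answer: 2/5 1/5 2/5

Derivation:
The stationary distribution satisfies pi = pi * P, i.e.:
  pi_S0 = 3/8*pi_S0 + 1/4*pi_S1 + 1/2*pi_S2
  pi_S1 = 1/8*pi_S0 + 1/2*pi_S1 + 1/8*pi_S2
  pi_S2 = 1/2*pi_S0 + 1/4*pi_S1 + 3/8*pi_S2
with normalization: pi_S0 + pi_S1 + pi_S2 = 1.

Using the first 2 balance equations plus normalization, the linear system A*pi = b is:
  [-5/8, 1/4, 1/2] . pi = 0
  [1/8, -1/2, 1/8] . pi = 0
  [1, 1, 1] . pi = 1

Solving yields:
  pi_S0 = 2/5
  pi_S1 = 1/5
  pi_S2 = 2/5

Verification (pi * P):
  2/5*3/8 + 1/5*1/4 + 2/5*1/2 = 2/5 = pi_S0  (ok)
  2/5*1/8 + 1/5*1/2 + 2/5*1/8 = 1/5 = pi_S1  (ok)
  2/5*1/2 + 1/5*1/4 + 2/5*3/8 = 2/5 = pi_S2  (ok)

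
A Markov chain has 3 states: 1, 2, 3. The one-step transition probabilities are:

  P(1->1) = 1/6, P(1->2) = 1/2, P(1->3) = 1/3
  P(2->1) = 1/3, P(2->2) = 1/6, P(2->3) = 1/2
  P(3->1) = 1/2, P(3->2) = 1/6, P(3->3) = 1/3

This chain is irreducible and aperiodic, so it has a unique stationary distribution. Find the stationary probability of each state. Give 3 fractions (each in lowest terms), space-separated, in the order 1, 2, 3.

The stationary distribution satisfies pi = pi * P, i.e.:
  pi_1 = 1/6*pi_1 + 1/3*pi_2 + 1/2*pi_3
  pi_2 = 1/2*pi_1 + 1/6*pi_2 + 1/6*pi_3
  pi_3 = 1/3*pi_1 + 1/2*pi_2 + 1/3*pi_3
with normalization: pi_1 + pi_2 + pi_3 = 1.

Using the first 2 balance equations plus normalization, the linear system A*pi = b is:
  [-5/6, 1/3, 1/2] . pi = 0
  [1/2, -5/6, 1/6] . pi = 0
  [1, 1, 1] . pi = 1

Solving yields:
  pi_1 = 17/50
  pi_2 = 7/25
  pi_3 = 19/50

Verification (pi * P):
  17/50*1/6 + 7/25*1/3 + 19/50*1/2 = 17/50 = pi_1  (ok)
  17/50*1/2 + 7/25*1/6 + 19/50*1/6 = 7/25 = pi_2  (ok)
  17/50*1/3 + 7/25*1/2 + 19/50*1/3 = 19/50 = pi_3  (ok)

Answer: 17/50 7/25 19/50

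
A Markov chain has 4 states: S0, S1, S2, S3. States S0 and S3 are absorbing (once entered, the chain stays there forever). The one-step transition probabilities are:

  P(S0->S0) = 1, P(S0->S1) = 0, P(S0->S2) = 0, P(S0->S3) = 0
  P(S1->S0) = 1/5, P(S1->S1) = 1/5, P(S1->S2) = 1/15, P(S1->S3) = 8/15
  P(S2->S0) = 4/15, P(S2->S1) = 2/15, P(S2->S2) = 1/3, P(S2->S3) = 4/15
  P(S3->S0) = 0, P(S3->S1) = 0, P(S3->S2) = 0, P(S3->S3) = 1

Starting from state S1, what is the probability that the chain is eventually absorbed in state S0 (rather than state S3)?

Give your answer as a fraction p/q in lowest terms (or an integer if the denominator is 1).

Answer: 17/59

Derivation:
Let a_i = P(absorbed in S0 | start in state i).
Boundary conditions: a_S0 = 1, a_S3 = 0.
For each transient state i, a_i = sum_j P(i->j) * a_j:
  a_S1 = 1/5*a_S0 + 1/5*a_S1 + 1/15*a_S2 + 8/15*a_S3
  a_S2 = 4/15*a_S0 + 2/15*a_S1 + 1/3*a_S2 + 4/15*a_S3

Substituting a_S0 = 1 and a_S3 = 0, rearrange to (I - Q) a = r where r[i] = P(i -> S0):
  [4/5, -1/15] . (a_S1, a_S2) = 1/5
  [-2/15, 2/3] . (a_S1, a_S2) = 4/15

Solving yields:
  a_S1 = 17/59
  a_S2 = 27/59

Starting state is S1, so the absorption probability is a_S1 = 17/59.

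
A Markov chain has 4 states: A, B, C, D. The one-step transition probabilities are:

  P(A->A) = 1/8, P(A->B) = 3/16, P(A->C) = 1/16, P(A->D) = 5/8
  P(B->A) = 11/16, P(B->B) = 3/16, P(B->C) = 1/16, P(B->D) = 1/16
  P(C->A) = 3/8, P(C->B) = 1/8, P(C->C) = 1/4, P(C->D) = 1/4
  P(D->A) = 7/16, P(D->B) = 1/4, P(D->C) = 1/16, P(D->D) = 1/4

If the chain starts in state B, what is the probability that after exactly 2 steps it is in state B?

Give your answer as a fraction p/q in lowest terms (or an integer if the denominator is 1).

Answer: 3/16

Derivation:
Computing P^2 by repeated multiplication:
P^1 =
  A: [1/8, 3/16, 1/16, 5/8]
  B: [11/16, 3/16, 1/16, 1/16]
  C: [3/8, 1/8, 1/4, 1/4]
  D: [7/16, 1/4, 1/16, 1/4]
P^2 =
  A: [113/256, 57/256, 19/256, 67/256]
  B: [17/64, 3/16, 19/256, 121/256]
  C: [43/128, 3/16, 7/64, 47/128]
  D: [23/64, 51/256, 19/256, 47/128]

(P^2)[B -> B] = 3/16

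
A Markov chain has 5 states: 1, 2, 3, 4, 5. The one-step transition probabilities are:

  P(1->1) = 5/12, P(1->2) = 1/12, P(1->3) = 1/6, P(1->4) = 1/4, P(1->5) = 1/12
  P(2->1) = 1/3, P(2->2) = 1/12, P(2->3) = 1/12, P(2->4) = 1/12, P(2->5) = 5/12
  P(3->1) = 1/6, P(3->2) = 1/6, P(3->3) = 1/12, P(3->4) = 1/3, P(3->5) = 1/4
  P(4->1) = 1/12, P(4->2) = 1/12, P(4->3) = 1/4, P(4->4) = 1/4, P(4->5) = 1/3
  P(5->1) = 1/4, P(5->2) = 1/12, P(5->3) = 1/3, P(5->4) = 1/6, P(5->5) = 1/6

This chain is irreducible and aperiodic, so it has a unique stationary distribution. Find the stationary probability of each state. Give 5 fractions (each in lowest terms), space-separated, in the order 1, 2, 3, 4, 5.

The stationary distribution satisfies pi = pi * P, i.e.:
  pi_1 = 5/12*pi_1 + 1/3*pi_2 + 1/6*pi_3 + 1/12*pi_4 + 1/4*pi_5
  pi_2 = 1/12*pi_1 + 1/12*pi_2 + 1/6*pi_3 + 1/12*pi_4 + 1/12*pi_5
  pi_3 = 1/6*pi_1 + 1/12*pi_2 + 1/12*pi_3 + 1/4*pi_4 + 1/3*pi_5
  pi_4 = 1/4*pi_1 + 1/12*pi_2 + 1/3*pi_3 + 1/4*pi_4 + 1/6*pi_5
  pi_5 = 1/12*pi_1 + 5/12*pi_2 + 1/4*pi_3 + 1/3*pi_4 + 1/6*pi_5
with normalization: pi_1 + pi_2 + pi_3 + pi_4 + pi_5 = 1.

Using the first 4 balance equations plus normalization, the linear system A*pi = b is:
  [-7/12, 1/3, 1/6, 1/12, 1/4] . pi = 0
  [1/12, -11/12, 1/6, 1/12, 1/12] . pi = 0
  [1/6, 1/12, -11/12, 1/4, 1/3] . pi = 0
  [1/4, 1/12, 1/3, -3/4, 1/6] . pi = 0
  [1, 1, 1, 1, 1] . pi = 1

Solving yields:
  pi_1 = 4971/20381
  pi_2 = 2036/20381
  pi_3 = 4051/20381
  pi_4 = 4709/20381
  pi_5 = 4614/20381

Verification (pi * P):
  4971/20381*5/12 + 2036/20381*1/3 + 4051/20381*1/6 + 4709/20381*1/12 + 4614/20381*1/4 = 4971/20381 = pi_1  (ok)
  4971/20381*1/12 + 2036/20381*1/12 + 4051/20381*1/6 + 4709/20381*1/12 + 4614/20381*1/12 = 2036/20381 = pi_2  (ok)
  4971/20381*1/6 + 2036/20381*1/12 + 4051/20381*1/12 + 4709/20381*1/4 + 4614/20381*1/3 = 4051/20381 = pi_3  (ok)
  4971/20381*1/4 + 2036/20381*1/12 + 4051/20381*1/3 + 4709/20381*1/4 + 4614/20381*1/6 = 4709/20381 = pi_4  (ok)
  4971/20381*1/12 + 2036/20381*5/12 + 4051/20381*1/4 + 4709/20381*1/3 + 4614/20381*1/6 = 4614/20381 = pi_5  (ok)

Answer: 4971/20381 2036/20381 4051/20381 4709/20381 4614/20381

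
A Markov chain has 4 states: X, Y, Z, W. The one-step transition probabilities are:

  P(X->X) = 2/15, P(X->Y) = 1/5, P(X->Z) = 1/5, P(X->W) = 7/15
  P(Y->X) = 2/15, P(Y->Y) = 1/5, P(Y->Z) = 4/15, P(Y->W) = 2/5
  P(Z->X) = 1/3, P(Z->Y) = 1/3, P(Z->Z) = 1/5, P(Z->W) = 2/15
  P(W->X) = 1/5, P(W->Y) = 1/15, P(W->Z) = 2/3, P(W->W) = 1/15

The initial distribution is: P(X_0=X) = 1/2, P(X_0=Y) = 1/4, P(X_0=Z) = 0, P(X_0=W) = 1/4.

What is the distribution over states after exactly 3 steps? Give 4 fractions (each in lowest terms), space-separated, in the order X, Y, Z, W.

Answer: 599/2700 167/750 2083/6750 1111/4500

Derivation:
Propagating the distribution step by step (d_{t+1} = d_t * P):
d_0 = (X=1/2, Y=1/4, Z=0, W=1/4)
  d_1[X] = 1/2*2/15 + 1/4*2/15 + 0*1/3 + 1/4*1/5 = 3/20
  d_1[Y] = 1/2*1/5 + 1/4*1/5 + 0*1/3 + 1/4*1/15 = 1/6
  d_1[Z] = 1/2*1/5 + 1/4*4/15 + 0*1/5 + 1/4*2/3 = 1/3
  d_1[W] = 1/2*7/15 + 1/4*2/5 + 0*2/15 + 1/4*1/15 = 7/20
d_1 = (X=3/20, Y=1/6, Z=1/3, W=7/20)
  d_2[X] = 3/20*2/15 + 1/6*2/15 + 1/3*1/3 + 7/20*1/5 = 67/300
  d_2[Y] = 3/20*1/5 + 1/6*1/5 + 1/3*1/3 + 7/20*1/15 = 89/450
  d_2[Z] = 3/20*1/5 + 1/6*4/15 + 1/3*1/5 + 7/20*2/3 = 337/900
  d_2[W] = 3/20*7/15 + 1/6*2/5 + 1/3*2/15 + 7/20*1/15 = 46/225
d_2 = (X=67/300, Y=89/450, Z=337/900, W=46/225)
  d_3[X] = 67/300*2/15 + 89/450*2/15 + 337/900*1/3 + 46/225*1/5 = 599/2700
  d_3[Y] = 67/300*1/5 + 89/450*1/5 + 337/900*1/3 + 46/225*1/15 = 167/750
  d_3[Z] = 67/300*1/5 + 89/450*4/15 + 337/900*1/5 + 46/225*2/3 = 2083/6750
  d_3[W] = 67/300*7/15 + 89/450*2/5 + 337/900*2/15 + 46/225*1/15 = 1111/4500
d_3 = (X=599/2700, Y=167/750, Z=2083/6750, W=1111/4500)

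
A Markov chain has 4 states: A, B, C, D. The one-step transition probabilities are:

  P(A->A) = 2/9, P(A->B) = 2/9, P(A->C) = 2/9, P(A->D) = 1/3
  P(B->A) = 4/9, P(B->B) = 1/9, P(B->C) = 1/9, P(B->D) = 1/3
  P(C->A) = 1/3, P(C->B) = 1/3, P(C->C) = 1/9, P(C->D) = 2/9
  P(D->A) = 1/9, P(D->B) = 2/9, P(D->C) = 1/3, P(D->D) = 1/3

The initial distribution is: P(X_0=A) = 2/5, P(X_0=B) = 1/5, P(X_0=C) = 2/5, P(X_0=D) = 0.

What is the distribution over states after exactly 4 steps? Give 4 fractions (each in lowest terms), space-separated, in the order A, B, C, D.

Propagating the distribution step by step (d_{t+1} = d_t * P):
d_0 = (A=2/5, B=1/5, C=2/5, D=0)
  d_1[A] = 2/5*2/9 + 1/5*4/9 + 2/5*1/3 + 0*1/9 = 14/45
  d_1[B] = 2/5*2/9 + 1/5*1/9 + 2/5*1/3 + 0*2/9 = 11/45
  d_1[C] = 2/5*2/9 + 1/5*1/9 + 2/5*1/9 + 0*1/3 = 7/45
  d_1[D] = 2/5*1/3 + 1/5*1/3 + 2/5*2/9 + 0*1/3 = 13/45
d_1 = (A=14/45, B=11/45, C=7/45, D=13/45)
  d_2[A] = 14/45*2/9 + 11/45*4/9 + 7/45*1/3 + 13/45*1/9 = 106/405
  d_2[B] = 14/45*2/9 + 11/45*1/9 + 7/45*1/3 + 13/45*2/9 = 86/405
  d_2[C] = 14/45*2/9 + 11/45*1/9 + 7/45*1/9 + 13/45*1/3 = 17/81
  d_2[D] = 14/45*1/3 + 11/45*1/3 + 7/45*2/9 + 13/45*1/3 = 128/405
d_2 = (A=106/405, B=86/405, C=17/81, D=128/405)
  d_3[A] = 106/405*2/9 + 86/405*4/9 + 17/81*1/3 + 128/405*1/9 = 313/1215
  d_3[B] = 106/405*2/9 + 86/405*1/9 + 17/81*1/3 + 128/405*2/9 = 809/3645
  d_3[C] = 106/405*2/9 + 86/405*1/9 + 17/81*1/9 + 128/405*1/3 = 767/3645
  d_3[D] = 106/405*1/3 + 86/405*1/3 + 17/81*2/9 + 128/405*1/3 = 226/729
d_3 = (A=313/1215, B=809/3645, C=767/3645, D=226/729)
  d_4[A] = 313/1215*2/9 + 809/3645*4/9 + 767/3645*1/3 + 226/729*1/9 = 1709/6561
  d_4[B] = 313/1215*2/9 + 809/3645*1/9 + 767/3645*1/3 + 226/729*2/9 = 2416/10935
  d_4[C] = 313/1215*2/9 + 809/3645*1/9 + 767/3645*1/9 + 226/729*1/3 = 6844/32805
  d_4[D] = 313/1215*1/3 + 809/3645*1/3 + 767/3645*2/9 + 226/729*1/3 = 10168/32805
d_4 = (A=1709/6561, B=2416/10935, C=6844/32805, D=10168/32805)

Answer: 1709/6561 2416/10935 6844/32805 10168/32805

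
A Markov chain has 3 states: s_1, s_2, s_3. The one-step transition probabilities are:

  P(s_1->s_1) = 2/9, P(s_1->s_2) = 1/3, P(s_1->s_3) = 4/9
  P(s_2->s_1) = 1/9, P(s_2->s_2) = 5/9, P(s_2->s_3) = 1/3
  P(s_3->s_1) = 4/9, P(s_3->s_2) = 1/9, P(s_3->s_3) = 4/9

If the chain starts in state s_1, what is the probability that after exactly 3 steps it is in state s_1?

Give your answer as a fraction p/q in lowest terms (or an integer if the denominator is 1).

Answer: 203/729

Derivation:
Computing P^3 by repeated multiplication:
P^1 =
  s_1: [2/9, 1/3, 4/9]
  s_2: [1/9, 5/9, 1/3]
  s_3: [4/9, 1/9, 4/9]
P^2 =
  s_1: [23/81, 25/81, 11/27]
  s_2: [19/81, 31/81, 31/81]
  s_3: [25/81, 7/27, 35/81]
P^3 =
  s_1: [203/729, 227/729, 299/729]
  s_2: [193/729, 1/3, 293/729]
  s_3: [211/729, 215/729, 101/243]

(P^3)[s_1 -> s_1] = 203/729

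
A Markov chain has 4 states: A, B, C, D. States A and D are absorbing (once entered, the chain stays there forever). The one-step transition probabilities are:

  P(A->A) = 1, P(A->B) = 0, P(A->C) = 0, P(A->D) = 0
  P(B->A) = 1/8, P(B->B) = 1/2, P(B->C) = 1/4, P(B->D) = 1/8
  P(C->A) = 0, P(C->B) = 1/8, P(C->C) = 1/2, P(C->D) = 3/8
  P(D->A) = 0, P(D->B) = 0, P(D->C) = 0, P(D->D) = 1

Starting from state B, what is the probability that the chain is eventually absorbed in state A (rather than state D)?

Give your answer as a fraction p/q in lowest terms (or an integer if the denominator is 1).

Answer: 2/7

Derivation:
Let a_i = P(absorbed in A | start in state i).
Boundary conditions: a_A = 1, a_D = 0.
For each transient state i, a_i = sum_j P(i->j) * a_j:
  a_B = 1/8*a_A + 1/2*a_B + 1/4*a_C + 1/8*a_D
  a_C = 0*a_A + 1/8*a_B + 1/2*a_C + 3/8*a_D

Substituting a_A = 1 and a_D = 0, rearrange to (I - Q) a = r where r[i] = P(i -> A):
  [1/2, -1/4] . (a_B, a_C) = 1/8
  [-1/8, 1/2] . (a_B, a_C) = 0

Solving yields:
  a_B = 2/7
  a_C = 1/14

Starting state is B, so the absorption probability is a_B = 2/7.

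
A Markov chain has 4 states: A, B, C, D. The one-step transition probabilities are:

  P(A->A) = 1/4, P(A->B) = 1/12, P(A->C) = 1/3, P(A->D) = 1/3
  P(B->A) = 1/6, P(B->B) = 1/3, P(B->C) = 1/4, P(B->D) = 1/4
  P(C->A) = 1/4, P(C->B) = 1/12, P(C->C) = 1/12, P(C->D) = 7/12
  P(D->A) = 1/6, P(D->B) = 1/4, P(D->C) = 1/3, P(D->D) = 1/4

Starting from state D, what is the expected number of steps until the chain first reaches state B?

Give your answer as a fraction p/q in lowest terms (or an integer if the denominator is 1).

Let h_i = expected steps to first reach B from state i.
Boundary: h_B = 0.
First-step equations for the other states:
  h_A = 1 + 1/4*h_A + 1/12*h_B + 1/3*h_C + 1/3*h_D
  h_C = 1 + 1/4*h_A + 1/12*h_B + 1/12*h_C + 7/12*h_D
  h_D = 1 + 1/6*h_A + 1/4*h_B + 1/3*h_C + 1/4*h_D

Substituting h_B = 0 and rearranging gives the linear system (I - Q) h = 1:
  [3/4, -1/3, -1/3] . (h_A, h_C, h_D) = 1
  [-1/4, 11/12, -7/12] . (h_A, h_C, h_D) = 1
  [-1/6, -1/3, 3/4] . (h_A, h_C, h_D) = 1

Solving yields:
  h_A = 780/113
  h_C = 756/113
  h_D = 660/113

Starting state is D, so the expected hitting time is h_D = 660/113.

Answer: 660/113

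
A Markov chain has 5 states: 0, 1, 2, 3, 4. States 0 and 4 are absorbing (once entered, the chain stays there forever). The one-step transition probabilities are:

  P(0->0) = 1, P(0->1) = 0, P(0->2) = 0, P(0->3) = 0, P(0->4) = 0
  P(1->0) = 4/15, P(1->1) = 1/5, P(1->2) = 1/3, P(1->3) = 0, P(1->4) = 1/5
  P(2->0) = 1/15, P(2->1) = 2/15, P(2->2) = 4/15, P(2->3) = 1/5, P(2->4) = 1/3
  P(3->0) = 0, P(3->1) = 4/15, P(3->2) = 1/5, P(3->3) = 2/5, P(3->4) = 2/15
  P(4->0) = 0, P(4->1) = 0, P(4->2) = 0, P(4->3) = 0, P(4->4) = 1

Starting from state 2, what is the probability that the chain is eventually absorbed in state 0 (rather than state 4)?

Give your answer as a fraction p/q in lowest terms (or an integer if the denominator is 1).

Let a_i = P(absorbed in 0 | start in state i).
Boundary conditions: a_0 = 1, a_4 = 0.
For each transient state i, a_i = sum_j P(i->j) * a_j:
  a_1 = 4/15*a_0 + 1/5*a_1 + 1/3*a_2 + 0*a_3 + 1/5*a_4
  a_2 = 1/15*a_0 + 2/15*a_1 + 4/15*a_2 + 1/5*a_3 + 1/3*a_4
  a_3 = 0*a_0 + 4/15*a_1 + 1/5*a_2 + 2/5*a_3 + 2/15*a_4

Substituting a_0 = 1 and a_4 = 0, rearrange to (I - Q) a = r where r[i] = P(i -> 0):
  [4/5, -1/3, 0] . (a_1, a_2, a_3) = 4/15
  [-2/15, 11/15, -1/5] . (a_1, a_2, a_3) = 1/15
  [-4/15, -1/5, 3/5] . (a_1, a_2, a_3) = 0

Solving yields:
  a_1 = 27/62
  a_2 = 38/155
  a_3 = 128/465

Starting state is 2, so the absorption probability is a_2 = 38/155.

Answer: 38/155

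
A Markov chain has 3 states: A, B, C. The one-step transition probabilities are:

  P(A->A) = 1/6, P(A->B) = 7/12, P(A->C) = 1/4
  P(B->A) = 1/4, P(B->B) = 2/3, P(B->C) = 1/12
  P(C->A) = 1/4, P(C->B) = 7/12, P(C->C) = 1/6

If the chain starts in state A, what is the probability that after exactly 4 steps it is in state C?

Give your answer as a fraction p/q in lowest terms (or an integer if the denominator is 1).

Answer: 2755/20736

Derivation:
Computing P^4 by repeated multiplication:
P^1 =
  A: [1/6, 7/12, 1/4]
  B: [1/4, 2/3, 1/12]
  C: [1/4, 7/12, 1/6]
P^2 =
  A: [17/72, 91/144, 19/144]
  B: [11/48, 23/36, 19/144]
  C: [11/48, 91/144, 5/36]
P^3 =
  A: [199/864, 1099/1728, 77/576]
  B: [133/576, 275/432, 229/1728]
  C: [133/576, 1099/1728, 115/864]
P^4 =
  A: [2393/10368, 13195/20736, 2755/20736]
  B: [1595/6912, 3299/5184, 2755/20736]
  C: [1595/6912, 13195/20736, 689/5184]

(P^4)[A -> C] = 2755/20736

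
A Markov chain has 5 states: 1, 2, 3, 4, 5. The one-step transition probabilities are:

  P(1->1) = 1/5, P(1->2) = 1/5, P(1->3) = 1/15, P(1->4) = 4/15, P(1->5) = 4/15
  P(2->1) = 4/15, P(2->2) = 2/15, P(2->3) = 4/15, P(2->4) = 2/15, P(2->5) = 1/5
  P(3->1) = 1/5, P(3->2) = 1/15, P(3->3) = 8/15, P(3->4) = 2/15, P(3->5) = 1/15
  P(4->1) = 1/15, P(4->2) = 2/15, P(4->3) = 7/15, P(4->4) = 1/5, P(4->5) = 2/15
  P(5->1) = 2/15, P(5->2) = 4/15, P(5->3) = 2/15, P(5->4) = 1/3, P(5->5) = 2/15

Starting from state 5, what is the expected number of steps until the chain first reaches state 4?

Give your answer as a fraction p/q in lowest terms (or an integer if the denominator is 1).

Let h_i = expected steps to first reach 4 from state i.
Boundary: h_4 = 0.
First-step equations for the other states:
  h_1 = 1 + 1/5*h_1 + 1/5*h_2 + 1/15*h_3 + 4/15*h_4 + 4/15*h_5
  h_2 = 1 + 4/15*h_1 + 2/15*h_2 + 4/15*h_3 + 2/15*h_4 + 1/5*h_5
  h_3 = 1 + 1/5*h_1 + 1/15*h_2 + 8/15*h_3 + 2/15*h_4 + 1/15*h_5
  h_5 = 1 + 2/15*h_1 + 4/15*h_2 + 2/15*h_3 + 1/3*h_4 + 2/15*h_5

Substituting h_4 = 0 and rearranging gives the linear system (I - Q) h = 1:
  [4/5, -1/5, -1/15, -4/15] . (h_1, h_2, h_3, h_5) = 1
  [-4/15, 13/15, -4/15, -1/5] . (h_1, h_2, h_3, h_5) = 1
  [-1/5, -1/15, 7/15, -1/15] . (h_1, h_2, h_3, h_5) = 1
  [-2/15, -4/15, -2/15, 13/15] . (h_1, h_2, h_3, h_5) = 1

Solving yields:
  h_1 = 35115/7997
  h_2 = 41040/7997
  h_3 = 42885/7997
  h_5 = 33855/7997

Starting state is 5, so the expected hitting time is h_5 = 33855/7997.

Answer: 33855/7997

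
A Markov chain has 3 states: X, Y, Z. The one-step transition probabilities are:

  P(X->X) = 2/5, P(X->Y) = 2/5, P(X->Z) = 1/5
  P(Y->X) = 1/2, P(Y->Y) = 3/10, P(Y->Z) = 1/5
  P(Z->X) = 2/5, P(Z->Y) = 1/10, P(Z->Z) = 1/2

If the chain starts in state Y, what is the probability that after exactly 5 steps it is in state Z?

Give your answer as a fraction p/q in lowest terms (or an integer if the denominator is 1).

Computing P^5 by repeated multiplication:
P^1 =
  X: [2/5, 2/5, 1/5]
  Y: [1/2, 3/10, 1/5]
  Z: [2/5, 1/10, 1/2]
P^2 =
  X: [11/25, 3/10, 13/50]
  Y: [43/100, 31/100, 13/50]
  Z: [41/100, 6/25, 7/20]
P^3 =
  X: [43/100, 73/250, 139/500]
  Y: [431/1000, 291/1000, 139/500]
  Z: [53/125, 271/1000, 61/200]
P^4 =
  X: [1073/2500, 1437/5000, 1417/5000]
  Y: [4291/10000, 23/80, 1417/5000]
  Z: [4271/10000, 1407/5000, 583/2000]
P^5 =
  X: [21437/50000, 1789/6250, 14251/50000]
  Y: [343/800, 28623/100000, 14251/50000]
  Z: [21407/50000, 28441/100000, 5749/20000]

(P^5)[Y -> Z] = 14251/50000

Answer: 14251/50000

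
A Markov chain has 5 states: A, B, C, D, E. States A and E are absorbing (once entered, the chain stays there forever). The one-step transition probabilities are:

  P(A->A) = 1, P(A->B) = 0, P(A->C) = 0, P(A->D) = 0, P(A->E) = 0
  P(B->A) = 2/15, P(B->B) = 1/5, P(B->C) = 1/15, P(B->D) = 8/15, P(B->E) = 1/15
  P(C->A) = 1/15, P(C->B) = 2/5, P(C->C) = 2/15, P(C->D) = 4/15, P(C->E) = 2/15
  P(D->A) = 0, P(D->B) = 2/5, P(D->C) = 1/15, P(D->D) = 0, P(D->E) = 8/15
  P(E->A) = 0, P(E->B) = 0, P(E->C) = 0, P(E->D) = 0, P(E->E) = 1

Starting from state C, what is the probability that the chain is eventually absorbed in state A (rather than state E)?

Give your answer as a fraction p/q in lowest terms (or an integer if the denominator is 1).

Answer: 60/251

Derivation:
Let a_i = P(absorbed in A | start in state i).
Boundary conditions: a_A = 1, a_E = 0.
For each transient state i, a_i = sum_j P(i->j) * a_j:
  a_B = 2/15*a_A + 1/5*a_B + 1/15*a_C + 8/15*a_D + 1/15*a_E
  a_C = 1/15*a_A + 2/5*a_B + 2/15*a_C + 4/15*a_D + 2/15*a_E
  a_D = 0*a_A + 2/5*a_B + 1/15*a_C + 0*a_D + 8/15*a_E

Substituting a_A = 1 and a_E = 0, rearrange to (I - Q) a = r where r[i] = P(i -> A):
  [4/5, -1/15, -8/15] . (a_B, a_C, a_D) = 2/15
  [-2/5, 13/15, -4/15] . (a_B, a_C, a_D) = 1/15
  [-2/5, -1/15, 1] . (a_B, a_C, a_D) = 0

Solving yields:
  a_B = 135/502
  a_C = 60/251
  a_D = 31/251

Starting state is C, so the absorption probability is a_C = 60/251.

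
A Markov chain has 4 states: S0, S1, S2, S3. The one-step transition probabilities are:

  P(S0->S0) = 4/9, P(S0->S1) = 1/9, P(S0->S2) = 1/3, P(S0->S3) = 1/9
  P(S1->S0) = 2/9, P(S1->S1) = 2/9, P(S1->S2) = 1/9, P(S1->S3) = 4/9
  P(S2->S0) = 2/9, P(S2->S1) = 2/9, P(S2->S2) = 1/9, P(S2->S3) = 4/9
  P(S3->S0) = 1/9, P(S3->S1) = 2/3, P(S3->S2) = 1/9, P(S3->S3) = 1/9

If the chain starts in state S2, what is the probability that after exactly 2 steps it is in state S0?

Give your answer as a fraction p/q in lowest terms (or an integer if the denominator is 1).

Answer: 2/9

Derivation:
Computing P^2 by repeated multiplication:
P^1 =
  S0: [4/9, 1/9, 1/3, 1/9]
  S1: [2/9, 2/9, 1/9, 4/9]
  S2: [2/9, 2/9, 1/9, 4/9]
  S3: [1/9, 2/3, 1/9, 1/9]
P^2 =
  S0: [25/81, 2/9, 17/81, 7/27]
  S1: [2/9, 32/81, 13/81, 2/9]
  S2: [2/9, 32/81, 13/81, 2/9]
  S3: [19/81, 7/27, 11/81, 10/27]

(P^2)[S2 -> S0] = 2/9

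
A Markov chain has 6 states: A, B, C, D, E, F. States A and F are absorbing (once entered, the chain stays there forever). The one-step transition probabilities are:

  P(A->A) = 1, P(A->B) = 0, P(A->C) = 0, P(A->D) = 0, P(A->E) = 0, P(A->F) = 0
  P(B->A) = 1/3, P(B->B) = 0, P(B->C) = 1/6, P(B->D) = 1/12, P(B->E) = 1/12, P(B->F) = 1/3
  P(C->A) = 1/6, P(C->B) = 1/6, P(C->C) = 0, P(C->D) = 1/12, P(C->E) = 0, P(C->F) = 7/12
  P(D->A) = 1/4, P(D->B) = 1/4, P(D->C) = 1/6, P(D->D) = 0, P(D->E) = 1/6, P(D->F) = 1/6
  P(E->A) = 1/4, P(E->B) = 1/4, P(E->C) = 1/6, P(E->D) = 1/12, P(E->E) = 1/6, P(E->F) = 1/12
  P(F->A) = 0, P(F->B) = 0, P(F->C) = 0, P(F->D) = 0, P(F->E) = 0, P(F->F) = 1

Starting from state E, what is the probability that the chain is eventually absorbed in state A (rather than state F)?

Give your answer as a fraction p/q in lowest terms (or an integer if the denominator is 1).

Answer: 208/379

Derivation:
Let a_i = P(absorbed in A | start in state i).
Boundary conditions: a_A = 1, a_F = 0.
For each transient state i, a_i = sum_j P(i->j) * a_j:
  a_B = 1/3*a_A + 0*a_B + 1/6*a_C + 1/12*a_D + 1/12*a_E + 1/3*a_F
  a_C = 1/6*a_A + 1/6*a_B + 0*a_C + 1/12*a_D + 0*a_E + 7/12*a_F
  a_D = 1/4*a_A + 1/4*a_B + 1/6*a_C + 0*a_D + 1/6*a_E + 1/6*a_F
  a_E = 1/4*a_A + 1/4*a_B + 1/6*a_C + 1/12*a_D + 1/6*a_E + 1/12*a_F

Substituting a_A = 1 and a_F = 0, rearrange to (I - Q) a = r where r[i] = P(i -> A):
  [1, -1/6, -1/12, -1/12] . (a_B, a_C, a_D, a_E) = 1/3
  [-1/6, 1, -1/12, 0] . (a_B, a_C, a_D, a_E) = 1/6
  [-1/4, -1/6, 1, -1/6] . (a_B, a_C, a_D, a_E) = 1/4
  [-1/4, -1/6, -1/12, 5/6] . (a_B, a_C, a_D, a_E) = 1/4

Solving yields:
  a_B = 889/1895
  a_C = 544/1895
  a_D = 192/379
  a_E = 208/379

Starting state is E, so the absorption probability is a_E = 208/379.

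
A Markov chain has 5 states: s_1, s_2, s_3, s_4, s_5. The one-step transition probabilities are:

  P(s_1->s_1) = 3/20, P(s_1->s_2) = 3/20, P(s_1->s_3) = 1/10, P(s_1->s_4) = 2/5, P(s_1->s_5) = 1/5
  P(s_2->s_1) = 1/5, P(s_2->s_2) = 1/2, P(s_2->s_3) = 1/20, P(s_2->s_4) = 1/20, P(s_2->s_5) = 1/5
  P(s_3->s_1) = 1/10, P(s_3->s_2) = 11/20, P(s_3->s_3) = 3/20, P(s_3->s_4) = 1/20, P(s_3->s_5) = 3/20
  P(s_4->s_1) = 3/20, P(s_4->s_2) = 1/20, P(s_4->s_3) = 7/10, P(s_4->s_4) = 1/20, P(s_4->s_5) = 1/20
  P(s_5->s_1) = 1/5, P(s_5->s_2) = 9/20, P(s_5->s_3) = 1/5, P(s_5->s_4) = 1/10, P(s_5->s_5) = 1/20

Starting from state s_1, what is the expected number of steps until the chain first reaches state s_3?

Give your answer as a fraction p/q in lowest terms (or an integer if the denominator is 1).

Let h_i = expected steps to first reach s_3 from state i.
Boundary: h_s_3 = 0.
First-step equations for the other states:
  h_s_1 = 1 + 3/20*h_s_1 + 3/20*h_s_2 + 1/10*h_s_3 + 2/5*h_s_4 + 1/5*h_s_5
  h_s_2 = 1 + 1/5*h_s_1 + 1/2*h_s_2 + 1/20*h_s_3 + 1/20*h_s_4 + 1/5*h_s_5
  h_s_4 = 1 + 3/20*h_s_1 + 1/20*h_s_2 + 7/10*h_s_3 + 1/20*h_s_4 + 1/20*h_s_5
  h_s_5 = 1 + 1/5*h_s_1 + 9/20*h_s_2 + 1/5*h_s_3 + 1/10*h_s_4 + 1/20*h_s_5

Substituting h_s_3 = 0 and rearranging gives the linear system (I - Q) h = 1:
  [17/20, -3/20, -2/5, -1/5] . (h_s_1, h_s_2, h_s_4, h_s_5) = 1
  [-1/5, 1/2, -1/20, -1/5] . (h_s_1, h_s_2, h_s_4, h_s_5) = 1
  [-3/20, -1/20, 19/20, -1/20] . (h_s_1, h_s_2, h_s_4, h_s_5) = 1
  [-1/5, -9/20, -1/10, 19/20] . (h_s_1, h_s_2, h_s_4, h_s_5) = 1

Solving yields:
  h_s_1 = 29564/6427
  h_s_2 = 39536/6427
  h_s_4 = 15268/6427
  h_s_5 = 33324/6427

Starting state is s_1, so the expected hitting time is h_s_1 = 29564/6427.

Answer: 29564/6427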